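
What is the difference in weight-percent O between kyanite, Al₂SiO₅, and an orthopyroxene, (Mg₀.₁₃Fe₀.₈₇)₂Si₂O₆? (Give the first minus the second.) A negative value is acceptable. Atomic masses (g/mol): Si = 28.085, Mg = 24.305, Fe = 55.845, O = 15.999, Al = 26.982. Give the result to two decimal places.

M(Al₂SiO₅) = 162.044 g/mol, so wt% O = 79.995/162.044 × 100 = 49.37%.
M((Mg₀.₁₃Fe₀.₈₇)₂Si₂O₆) = 255.654 g/mol, so wt% O = 95.994/255.654 × 100 = 37.55%.
49.37 − 37.55 = 11.82 pp.

11.82 percentage points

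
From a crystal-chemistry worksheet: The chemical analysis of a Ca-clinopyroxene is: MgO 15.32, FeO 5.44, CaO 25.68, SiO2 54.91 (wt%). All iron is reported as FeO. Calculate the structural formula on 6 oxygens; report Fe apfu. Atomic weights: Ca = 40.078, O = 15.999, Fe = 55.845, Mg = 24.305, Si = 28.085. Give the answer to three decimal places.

0.166 Fe apfu

MgO: 15.32/40.304 = 0.38011 mol → 0.38011 mol Mg, 0.38011 mol O.
FeO: 5.44/71.844 = 0.07572 mol → 0.07572 mol Fe, 0.07572 mol O.
CaO: 25.68/56.077 = 0.45794 mol → 0.45794 mol Ca, 0.45794 mol O.
SiO2: 54.91/60.083 = 0.91390 mol → 0.91390 mol Si, 1.82780 mol O.
Total oxygen = 2.74157 mol. Normalization factor = 6/2.74157 = 2.18853.
Fe per 6 O = 0.07572 × 2.18853 = 0.166.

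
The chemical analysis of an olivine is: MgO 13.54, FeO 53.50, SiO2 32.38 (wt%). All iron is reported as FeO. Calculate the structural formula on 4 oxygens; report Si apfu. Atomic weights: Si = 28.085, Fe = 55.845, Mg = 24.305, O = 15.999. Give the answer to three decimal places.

MgO: 13.54/40.304 = 0.33595 mol → 0.33595 mol Mg, 0.33595 mol O.
FeO: 53.50/71.844 = 0.74467 mol → 0.74467 mol Fe, 0.74467 mol O.
SiO2: 32.38/60.083 = 0.53892 mol → 0.53892 mol Si, 1.07784 mol O.
Total oxygen = 2.15846 mol. Normalization factor = 4/2.15846 = 1.85317.
Si per 4 O = 0.53892 × 1.85317 = 0.999.

0.999 Si apfu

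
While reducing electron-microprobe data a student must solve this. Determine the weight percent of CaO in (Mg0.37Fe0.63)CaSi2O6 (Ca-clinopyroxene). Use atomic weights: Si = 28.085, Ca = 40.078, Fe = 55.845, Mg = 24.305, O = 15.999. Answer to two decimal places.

23.72 wt%

Formula mass = 236.417 g/mol.
1 Ca → 1.0000 mol CaO per formula unit; M(CaO) = 56.077, so CaO mass = 56.077 g.
56.077/236.417 × 100 = 23.72 wt%.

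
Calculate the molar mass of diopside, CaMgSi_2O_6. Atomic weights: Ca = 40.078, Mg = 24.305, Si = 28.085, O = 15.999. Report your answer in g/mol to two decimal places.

The formula mass is the sum 1·40.078 + 1·24.305 + 2·28.085 + 6·15.999.

216.55 g/mol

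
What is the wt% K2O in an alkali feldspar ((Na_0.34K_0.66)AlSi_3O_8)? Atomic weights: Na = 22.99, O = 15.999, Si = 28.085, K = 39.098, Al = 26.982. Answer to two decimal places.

11.39 wt%

Molar mass of (Na_0.34K_0.66)AlSi_3O_8 = 0.34*22.99 + 0.66*39.098 + 1*26.982 + 3*28.085 + 8*15.999 = 272.850 g/mol.
Each formula unit contains 0.66 K, equivalent to 0.66/2 = 0.3300 mol K2O.
M(K2O) = 2×39.098 + 1×15.999 = 94.195 g/mol.
Mass of K2O per formula unit = 0.3300 × 94.195 = 31.084 g.
K2O wt% = 31.084 / 272.850 × 100 = 11.39%.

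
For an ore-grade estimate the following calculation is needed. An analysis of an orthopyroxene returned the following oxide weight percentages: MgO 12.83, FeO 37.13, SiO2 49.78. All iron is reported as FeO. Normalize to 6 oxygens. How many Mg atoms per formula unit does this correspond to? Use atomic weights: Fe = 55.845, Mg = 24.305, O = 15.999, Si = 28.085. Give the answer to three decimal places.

12.83 wt% MgO ÷ 40.304 g/mol = 0.31833 mol, giving 0.31833 Mg and 0.31833 O.
37.13 wt% FeO ÷ 71.844 g/mol = 0.51681 mol, giving 0.51681 Fe and 0.51681 O.
49.78 wt% SiO2 ÷ 60.083 g/mol = 0.82852 mol, giving 0.82852 Si and 1.65704 O.
Oxygen sums to 2.49218; scaling by 6/2.49218 = 2.40753 puts the formula on 6 O.
Mg: 0.31833 × 2.40753 = 0.766 atoms per formula unit.

0.766 Mg apfu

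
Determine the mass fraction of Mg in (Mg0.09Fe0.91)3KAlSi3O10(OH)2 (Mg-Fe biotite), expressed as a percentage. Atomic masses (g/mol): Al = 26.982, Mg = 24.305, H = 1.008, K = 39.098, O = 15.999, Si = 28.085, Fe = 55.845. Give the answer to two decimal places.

1.30 wt%

M((Mg0.09Fe0.91)3KAlSi3O10(OH)2) = 503.358 g/mol.
Mg contributes 0.27 × 24.305 = 6.562 g per mole.
6.562/503.358 = 0.0130 → 1.30%.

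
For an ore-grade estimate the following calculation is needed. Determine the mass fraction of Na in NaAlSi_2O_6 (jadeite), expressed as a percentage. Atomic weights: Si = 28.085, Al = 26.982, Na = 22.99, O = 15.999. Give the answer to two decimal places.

M(NaAlSi_2O_6) = 202.136 g/mol.
Na contributes 1 × 22.99 = 22.990 g per mole.
22.990/202.136 = 0.1137 → 11.37%.

11.37 weight percent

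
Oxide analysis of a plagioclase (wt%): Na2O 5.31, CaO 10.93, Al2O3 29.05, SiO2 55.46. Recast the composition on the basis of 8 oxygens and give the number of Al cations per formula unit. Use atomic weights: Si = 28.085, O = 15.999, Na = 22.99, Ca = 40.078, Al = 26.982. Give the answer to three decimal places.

1.529 Al apfu

Na2O (M=61.979): mol = 0.08567; Na = 0.17134, O = 0.08567.
CaO (M=56.077): mol = 0.19491; Ca = 0.19491, O = 0.19491.
Al2O3 (M=101.961): mol = 0.28491; Al = 0.56982, O = 0.85473.
SiO2 (M=60.083): mol = 0.92306; Si = 0.92306, O = 1.84612.
ΣO = 2.98143; factor = 8/ΣO = 2.68328.
Al apfu = 0.56982 × 2.68328 = 1.529.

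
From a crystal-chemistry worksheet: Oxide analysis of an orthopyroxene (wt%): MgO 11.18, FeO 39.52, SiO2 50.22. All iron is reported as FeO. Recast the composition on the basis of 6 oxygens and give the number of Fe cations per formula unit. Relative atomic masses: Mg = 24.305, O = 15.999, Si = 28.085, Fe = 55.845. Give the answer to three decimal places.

MgO: 11.18/40.304 = 0.27739 mol → 0.27739 mol Mg, 0.27739 mol O.
FeO: 39.52/71.844 = 0.55008 mol → 0.55008 mol Fe, 0.55008 mol O.
SiO2: 50.22/60.083 = 0.83584 mol → 0.83584 mol Si, 1.67168 mol O.
Total oxygen = 2.49915 mol. Normalization factor = 6/2.49915 = 2.40082.
Fe per 6 O = 0.55008 × 2.40082 = 1.321.

1.321 Fe apfu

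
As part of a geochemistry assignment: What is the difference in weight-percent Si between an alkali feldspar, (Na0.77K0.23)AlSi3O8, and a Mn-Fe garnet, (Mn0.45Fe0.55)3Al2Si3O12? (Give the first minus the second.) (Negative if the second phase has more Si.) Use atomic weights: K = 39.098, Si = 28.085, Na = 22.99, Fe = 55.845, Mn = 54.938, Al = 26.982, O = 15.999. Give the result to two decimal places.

14.71 percentage points

First mineral: 84.255 g Si in 265.924 g formula = 31.68 wt% Si.
Second mineral: 84.255 g Si in 496.518 g formula = 16.97 wt% Si.
31.68% − 16.97% gives a difference of 14.71 percentage points.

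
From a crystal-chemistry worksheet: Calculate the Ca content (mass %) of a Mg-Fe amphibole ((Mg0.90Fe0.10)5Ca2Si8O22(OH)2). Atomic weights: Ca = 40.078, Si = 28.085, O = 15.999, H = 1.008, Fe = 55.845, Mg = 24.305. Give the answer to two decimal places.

9.68 mass %

Molar mass of (Mg0.90Fe0.10)5Ca2Si8O22(OH)2: 4.50*24.305 + 0.50*55.845 + 2*40.078 + 8*28.085 + 24*15.999 + 2*1.008 = 828.123 g/mol.
Mass of Ca per formula unit: 2 × 40.078 = 80.156 g.
Weight fraction Ca = 80.156 / 828.123 = 0.0968.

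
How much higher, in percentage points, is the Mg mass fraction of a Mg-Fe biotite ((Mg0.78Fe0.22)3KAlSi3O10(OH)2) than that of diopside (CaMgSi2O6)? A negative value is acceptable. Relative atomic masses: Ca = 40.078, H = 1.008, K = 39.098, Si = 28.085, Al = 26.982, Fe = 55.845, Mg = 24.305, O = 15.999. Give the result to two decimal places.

Mg in (Mg0.78Fe0.22)3KAlSi3O10(OH)2: molar mass 438.070 g/mol; 2.34×24.305 = 56.874 g → 12.98 wt%.
Mg in CaMgSi2O6: molar mass 216.547 g/mol; 1×24.305 = 24.305 g → 11.22 wt%.
Difference = 12.98 − 11.22 = 1.76 percentage points.

1.76 percentage points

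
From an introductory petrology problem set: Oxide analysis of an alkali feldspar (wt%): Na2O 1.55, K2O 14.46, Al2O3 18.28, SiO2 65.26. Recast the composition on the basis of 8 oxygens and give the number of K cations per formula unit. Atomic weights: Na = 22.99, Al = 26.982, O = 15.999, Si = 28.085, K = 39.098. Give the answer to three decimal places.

0.850 K apfu

1.55 wt% Na2O ÷ 61.979 g/mol = 0.02501 mol, giving 0.05002 Na and 0.02501 O.
14.46 wt% K2O ÷ 94.195 g/mol = 0.15351 mol, giving 0.30702 K and 0.15351 O.
18.28 wt% Al2O3 ÷ 101.961 g/mol = 0.17928 mol, giving 0.35856 Al and 0.53784 O.
65.26 wt% SiO2 ÷ 60.083 g/mol = 1.08616 mol, giving 1.08616 Si and 2.17232 O.
Oxygen sums to 2.88868; scaling by 8/2.88868 = 2.76943 puts the formula on 8 O.
K: 0.30702 × 2.76943 = 0.850 atoms per formula unit.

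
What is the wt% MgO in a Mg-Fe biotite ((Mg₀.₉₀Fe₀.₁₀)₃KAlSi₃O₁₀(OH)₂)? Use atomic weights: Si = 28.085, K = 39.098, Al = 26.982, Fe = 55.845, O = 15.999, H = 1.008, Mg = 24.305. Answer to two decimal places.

25.50 wt%

Molar mass of (Mg₀.₉₀Fe₀.₁₀)₃KAlSi₃O₁₀(OH)₂ = 2.70·24.305 + 0.30·55.845 + 1·39.098 + 1·26.982 + 3·28.085 + 12·15.999 + 2·1.008 = 426.716 g/mol.
Each formula unit contains 2.70 Mg, equivalent to 2.70/1 = 2.7000 mol MgO.
M(MgO) = 1×24.305 + 1×15.999 = 40.304 g/mol.
Mass of MgO per formula unit = 2.7000 × 40.304 = 108.821 g.
MgO wt% = 108.821 / 426.716 × 100 = 25.50%.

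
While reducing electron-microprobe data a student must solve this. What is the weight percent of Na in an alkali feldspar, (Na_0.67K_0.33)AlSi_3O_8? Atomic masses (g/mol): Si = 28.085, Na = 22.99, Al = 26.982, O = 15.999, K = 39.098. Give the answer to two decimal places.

Formula mass = 0.67·22.99 + 0.33·39.098 + 1·26.982 + 3·28.085 + 8·15.999 = 267.535 g/mol, of which 15.403 g is Na.
So Na makes up 15.403/267.535 = 0.0576 of the mass, i.e. 5.76%.

5.76 mass %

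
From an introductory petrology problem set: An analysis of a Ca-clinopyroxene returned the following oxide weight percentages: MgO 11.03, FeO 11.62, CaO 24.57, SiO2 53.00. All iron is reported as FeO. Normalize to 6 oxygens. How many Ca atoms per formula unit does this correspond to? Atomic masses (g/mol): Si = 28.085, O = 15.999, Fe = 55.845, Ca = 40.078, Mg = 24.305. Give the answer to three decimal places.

MgO: 11.03/40.304 = 0.27367 mol → 0.27367 mol Mg, 0.27367 mol O.
FeO: 11.62/71.844 = 0.16174 mol → 0.16174 mol Fe, 0.16174 mol O.
CaO: 24.57/56.077 = 0.43815 mol → 0.43815 mol Ca, 0.43815 mol O.
SiO2: 53.00/60.083 = 0.88211 mol → 0.88211 mol Si, 1.76422 mol O.
Total oxygen = 2.63778 mol. Normalization factor = 6/2.63778 = 2.27464.
Ca per 6 O = 0.43815 × 2.27464 = 0.997.

0.997 Ca apfu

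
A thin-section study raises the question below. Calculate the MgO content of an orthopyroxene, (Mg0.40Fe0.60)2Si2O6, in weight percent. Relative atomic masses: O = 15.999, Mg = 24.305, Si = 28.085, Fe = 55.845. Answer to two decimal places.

M((Mg0.40Fe0.60)2Si2O6) = 238.622 g/mol; M(MgO) = 40.304 g/mol.
Moles MgO per formula unit = 0.80 Mg ÷ 1 = 0.8000.
MgO fraction = (0.8000 × 40.304) / 238.622 = 32.243/238.622 = 0.1351.

13.51 wt%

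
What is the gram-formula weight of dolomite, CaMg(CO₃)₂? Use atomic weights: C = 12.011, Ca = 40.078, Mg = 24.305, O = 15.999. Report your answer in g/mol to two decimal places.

Ca: 1 × 40.078 = 40.0780
Mg: 1 × 24.305 = 24.3050
C: 2 × 12.011 = 24.0220
O: 6 × 15.999 = 95.9940
Summing the contributions gives the formula mass.

184.40 g/mol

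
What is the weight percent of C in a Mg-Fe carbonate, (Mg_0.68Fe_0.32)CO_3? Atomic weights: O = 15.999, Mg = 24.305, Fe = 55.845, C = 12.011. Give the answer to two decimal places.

12.72 weight percent

Formula mass = 0.68*24.305 + 0.32*55.845 + 1*12.011 + 3*15.999 = 94.406 g/mol, of which 12.011 g is C.
So C makes up 12.011/94.406 = 0.1272 of the mass, i.e. 12.72%.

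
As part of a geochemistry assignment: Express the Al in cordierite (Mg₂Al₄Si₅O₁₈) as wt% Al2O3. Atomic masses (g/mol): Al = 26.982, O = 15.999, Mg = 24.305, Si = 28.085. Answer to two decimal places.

34.86 wt%

Formula mass = 584.945 g/mol.
4 Al → 2.0000 mol Al2O3 per formula unit; M(Al2O3) = 101.961, so Al2O3 mass = 203.922 g.
203.922/584.945 × 100 = 34.86 wt%.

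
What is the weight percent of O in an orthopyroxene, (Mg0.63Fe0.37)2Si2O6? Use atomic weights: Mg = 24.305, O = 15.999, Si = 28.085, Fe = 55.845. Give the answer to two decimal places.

42.83 wt%

Formula mass = 1.26×24.305 + 0.74×55.845 + 2×28.085 + 6×15.999 = 224.114 g/mol, of which 95.994 g is O.
So O makes up 95.994/224.114 = 0.4283 of the mass, i.e. 42.83%.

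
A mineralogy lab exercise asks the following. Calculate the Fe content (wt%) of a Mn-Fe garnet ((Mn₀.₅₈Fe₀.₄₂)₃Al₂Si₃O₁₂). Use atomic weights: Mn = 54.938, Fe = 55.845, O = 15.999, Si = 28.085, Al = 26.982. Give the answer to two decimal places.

Molar mass of (Mn₀.₅₈Fe₀.₄₂)₃Al₂Si₃O₁₂: 1.74*54.938 + 1.26*55.845 + 2*26.982 + 3*28.085 + 12*15.999 = 496.164 g/mol.
Mass of Fe per formula unit: 1.26 × 55.845 = 70.365 g.
Weight fraction Fe = 70.365 / 496.164 = 0.1418.

14.18 wt%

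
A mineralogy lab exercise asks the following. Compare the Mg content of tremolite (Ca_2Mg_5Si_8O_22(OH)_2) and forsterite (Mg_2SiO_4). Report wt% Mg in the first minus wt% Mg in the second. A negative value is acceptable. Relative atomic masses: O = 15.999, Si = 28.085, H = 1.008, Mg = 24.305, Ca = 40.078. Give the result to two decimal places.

M(Ca_2Mg_5Si_8O_22(OH)_2) = 812.353 g/mol, so wt% Mg = 121.525/812.353 × 100 = 14.96%.
M(Mg_2SiO_4) = 140.691 g/mol, so wt% Mg = 48.610/140.691 × 100 = 34.55%.
14.96 − 34.55 = -19.59 pp.

-19.59 percentage points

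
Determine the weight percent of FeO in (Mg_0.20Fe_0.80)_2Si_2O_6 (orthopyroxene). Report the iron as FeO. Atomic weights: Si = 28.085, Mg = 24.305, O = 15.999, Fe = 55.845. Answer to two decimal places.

Molar mass of (Mg_0.20Fe_0.80)_2Si_2O_6 = 0.40·24.305 + 1.60·55.845 + 2·28.085 + 6·15.999 = 251.238 g/mol.
Each formula unit contains 1.60 Fe, equivalent to 1.60/1 = 1.6000 mol FeO.
M(FeO) = 1×55.845 + 1×15.999 = 71.844 g/mol.
Mass of FeO per formula unit = 1.6000 × 71.844 = 114.950 g.
FeO wt% = 114.950 / 251.238 × 100 = 45.75%.

45.75 wt%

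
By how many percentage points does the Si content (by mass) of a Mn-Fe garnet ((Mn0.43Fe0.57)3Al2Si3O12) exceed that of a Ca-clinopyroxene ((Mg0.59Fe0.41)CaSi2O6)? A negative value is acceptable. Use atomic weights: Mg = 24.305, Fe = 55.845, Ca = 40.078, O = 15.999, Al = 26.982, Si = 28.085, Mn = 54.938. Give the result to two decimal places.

-7.51 percentage points

First mineral: 84.255 g Si in 496.572 g formula = 16.97 wt% Si.
Second mineral: 56.170 g Si in 229.478 g formula = 24.48 wt% Si.
16.97% − 24.48% gives a difference of -7.51 percentage points.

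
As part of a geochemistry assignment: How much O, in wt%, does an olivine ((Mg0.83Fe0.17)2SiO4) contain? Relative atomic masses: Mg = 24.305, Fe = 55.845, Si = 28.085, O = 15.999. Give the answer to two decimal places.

42.27 wt%

Molar mass of (Mg0.83Fe0.17)2SiO4: 1.66×24.305 + 0.34×55.845 + 1×28.085 + 4×15.999 = 151.415 g/mol.
Mass of O per formula unit: 4 × 15.999 = 63.996 g.
Weight fraction O = 63.996 / 151.415 = 0.4227.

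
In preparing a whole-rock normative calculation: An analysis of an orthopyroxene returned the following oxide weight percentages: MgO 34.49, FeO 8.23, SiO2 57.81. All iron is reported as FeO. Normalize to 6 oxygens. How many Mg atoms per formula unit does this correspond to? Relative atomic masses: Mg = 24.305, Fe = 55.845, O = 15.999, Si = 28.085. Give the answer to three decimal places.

1.774 Mg apfu

MgO (M=40.304): mol = 0.85575; Mg = 0.85575, O = 0.85575.
FeO (M=71.844): mol = 0.11455; Fe = 0.11455, O = 0.11455.
SiO2 (M=60.083): mol = 0.96217; Si = 0.96217, O = 1.92434.
ΣO = 2.89464; factor = 6/ΣO = 2.07280.
Mg apfu = 0.85575 × 2.07280 = 1.774.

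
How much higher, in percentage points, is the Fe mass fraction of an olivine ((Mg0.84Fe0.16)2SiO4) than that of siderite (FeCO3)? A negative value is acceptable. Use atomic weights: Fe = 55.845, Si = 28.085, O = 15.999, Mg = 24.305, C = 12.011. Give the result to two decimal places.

M((Mg0.84Fe0.16)2SiO4) = 150.784 g/mol, so wt% Fe = 17.870/150.784 × 100 = 11.85%.
M(FeCO3) = 115.853 g/mol, so wt% Fe = 55.845/115.853 × 100 = 48.20%.
11.85 − 48.20 = -36.35 pp.

-36.35 percentage points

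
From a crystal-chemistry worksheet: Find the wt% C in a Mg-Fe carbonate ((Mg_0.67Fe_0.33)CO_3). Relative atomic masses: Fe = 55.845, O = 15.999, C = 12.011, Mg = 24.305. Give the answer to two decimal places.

M((Mg_0.67Fe_0.33)CO_3) = 94.721 g/mol.
C contributes 1 × 12.011 = 12.011 g per mole.
12.011/94.721 = 0.1268 → 12.68%.

12.68 mass %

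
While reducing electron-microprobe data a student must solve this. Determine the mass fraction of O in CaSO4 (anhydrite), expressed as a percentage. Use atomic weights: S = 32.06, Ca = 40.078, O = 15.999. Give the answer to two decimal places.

47.01 wt%

Formula mass = 1·40.078 + 1·32.06 + 4·15.999 = 136.134 g/mol, of which 63.996 g is O.
So O makes up 63.996/136.134 = 0.4701 of the mass, i.e. 47.01%.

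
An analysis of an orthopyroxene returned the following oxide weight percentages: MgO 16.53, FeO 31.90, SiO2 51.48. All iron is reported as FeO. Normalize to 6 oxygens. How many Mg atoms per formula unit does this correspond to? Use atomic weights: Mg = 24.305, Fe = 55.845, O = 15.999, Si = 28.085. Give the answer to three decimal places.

16.53 wt% MgO ÷ 40.304 g/mol = 0.41013 mol, giving 0.41013 Mg and 0.41013 O.
31.90 wt% FeO ÷ 71.844 g/mol = 0.44402 mol, giving 0.44402 Fe and 0.44402 O.
51.48 wt% SiO2 ÷ 60.083 g/mol = 0.85681 mol, giving 0.85681 Si and 1.71362 O.
Oxygen sums to 2.56777; scaling by 6/2.56777 = 2.33666 puts the formula on 6 O.
Mg: 0.41013 × 2.33666 = 0.958 atoms per formula unit.

0.958 Mg apfu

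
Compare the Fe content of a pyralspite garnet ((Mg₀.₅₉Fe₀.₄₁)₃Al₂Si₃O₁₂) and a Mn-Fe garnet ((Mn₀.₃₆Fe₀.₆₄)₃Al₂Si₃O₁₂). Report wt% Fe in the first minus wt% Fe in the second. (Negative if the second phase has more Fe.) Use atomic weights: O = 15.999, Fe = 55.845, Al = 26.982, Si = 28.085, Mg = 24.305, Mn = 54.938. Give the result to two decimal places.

-6.04 percentage points

M((Mg₀.₅₉Fe₀.₄₁)₃Al₂Si₃O₁₂) = 441.916 g/mol, so wt% Fe = 68.689/441.916 × 100 = 15.54%.
M((Mn₀.₃₆Fe₀.₆₄)₃Al₂Si₃O₁₂) = 496.762 g/mol, so wt% Fe = 107.222/496.762 × 100 = 21.58%.
15.54 − 21.58 = -6.04 pp.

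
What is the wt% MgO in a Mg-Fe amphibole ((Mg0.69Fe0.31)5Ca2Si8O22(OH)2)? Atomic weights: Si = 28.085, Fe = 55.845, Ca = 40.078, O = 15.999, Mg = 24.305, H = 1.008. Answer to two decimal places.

Molar mass of (Mg0.69Fe0.31)5Ca2Si8O22(OH)2 = 3.45*24.305 + 1.55*55.845 + 2*40.078 + 8*28.085 + 24*15.999 + 2*1.008 = 861.240 g/mol.
Each formula unit contains 3.45 Mg, equivalent to 3.45/1 = 3.4500 mol MgO.
M(MgO) = 1×24.305 + 1×15.999 = 40.304 g/mol.
Mass of MgO per formula unit = 3.4500 × 40.304 = 139.049 g.
MgO wt% = 139.049 / 861.240 × 100 = 16.15%.

16.15 wt%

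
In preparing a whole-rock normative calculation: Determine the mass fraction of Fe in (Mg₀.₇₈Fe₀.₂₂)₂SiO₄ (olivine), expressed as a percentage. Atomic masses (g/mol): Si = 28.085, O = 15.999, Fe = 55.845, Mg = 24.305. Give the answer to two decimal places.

M((Mg₀.₇₈Fe₀.₂₂)₂SiO₄) = 154.569 g/mol.
Fe contributes 0.44 × 55.845 = 24.572 g per mole.
24.572/154.569 = 0.1590 → 15.90%.

15.90 weight percent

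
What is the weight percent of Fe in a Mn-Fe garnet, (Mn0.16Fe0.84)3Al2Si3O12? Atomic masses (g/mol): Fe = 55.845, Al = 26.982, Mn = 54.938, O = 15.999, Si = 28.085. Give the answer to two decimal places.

28.30 wt%

Formula mass = 0.48×54.938 + 2.52×55.845 + 2×26.982 + 3×28.085 + 12×15.999 = 497.307 g/mol, of which 140.729 g is Fe.
So Fe makes up 140.729/497.307 = 0.2830 of the mass, i.e. 28.30%.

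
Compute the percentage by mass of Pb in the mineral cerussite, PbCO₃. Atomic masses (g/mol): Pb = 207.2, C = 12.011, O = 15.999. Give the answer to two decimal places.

77.54 mass %

Formula mass = 1*207.2 + 1*12.011 + 3*15.999 = 267.208 g/mol, of which 207.200 g is Pb.
So Pb makes up 207.200/267.208 = 0.7754 of the mass, i.e. 77.54%.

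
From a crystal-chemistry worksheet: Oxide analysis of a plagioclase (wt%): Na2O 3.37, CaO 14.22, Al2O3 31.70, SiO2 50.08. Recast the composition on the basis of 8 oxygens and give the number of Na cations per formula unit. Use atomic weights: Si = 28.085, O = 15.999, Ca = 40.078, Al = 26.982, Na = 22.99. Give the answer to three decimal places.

0.299 Na apfu

Na2O: 3.37/61.979 = 0.05437 mol → 0.10874 mol Na, 0.05437 mol O.
CaO: 14.22/56.077 = 0.25358 mol → 0.25358 mol Ca, 0.25358 mol O.
Al2O3: 31.70/101.961 = 0.31090 mol → 0.62180 mol Al, 0.93270 mol O.
SiO2: 50.08/60.083 = 0.83351 mol → 0.83351 mol Si, 1.66702 mol O.
Total oxygen = 2.90767 mol. Normalization factor = 8/2.90767 = 2.75134.
Na per 8 O = 0.10874 × 2.75134 = 0.299.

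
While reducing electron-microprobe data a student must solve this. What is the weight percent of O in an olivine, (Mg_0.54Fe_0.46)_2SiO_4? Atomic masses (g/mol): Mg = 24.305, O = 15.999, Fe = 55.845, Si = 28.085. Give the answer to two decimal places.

37.71 mass %

Molar mass of (Mg_0.54Fe_0.46)_2SiO_4: 1.08*24.305 + 0.92*55.845 + 1*28.085 + 4*15.999 = 169.708 g/mol.
Mass of O per formula unit: 4 × 15.999 = 63.996 g.
Weight fraction O = 63.996 / 169.708 = 0.3771.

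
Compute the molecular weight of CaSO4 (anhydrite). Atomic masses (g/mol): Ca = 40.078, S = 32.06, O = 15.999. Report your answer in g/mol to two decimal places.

136.13 g/mol

M = 1*40.078 + 1*32.06 + 4*15.999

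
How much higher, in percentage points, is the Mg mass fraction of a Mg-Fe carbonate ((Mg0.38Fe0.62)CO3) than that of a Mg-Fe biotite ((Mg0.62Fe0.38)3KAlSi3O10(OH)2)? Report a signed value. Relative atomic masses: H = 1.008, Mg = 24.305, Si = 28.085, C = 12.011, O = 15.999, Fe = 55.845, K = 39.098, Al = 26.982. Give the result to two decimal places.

M((Mg0.38Fe0.62)CO3) = 103.868 g/mol, so wt% Mg = 9.236/103.868 × 100 = 8.89%.
M((Mg0.62Fe0.38)3KAlSi3O10(OH)2) = 453.210 g/mol, so wt% Mg = 45.207/453.210 × 100 = 9.97%.
8.89 − 9.97 = -1.08 pp.

-1.08 percentage points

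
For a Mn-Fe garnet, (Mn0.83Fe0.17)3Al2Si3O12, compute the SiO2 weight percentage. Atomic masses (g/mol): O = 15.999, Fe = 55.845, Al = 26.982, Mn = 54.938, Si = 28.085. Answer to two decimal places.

36.38 wt%

Formula mass = 495.484 g/mol.
3 Si → 3.0000 mol SiO2 per formula unit; M(SiO2) = 60.083, so SiO2 mass = 180.249 g.
180.249/495.484 × 100 = 36.38 wt%.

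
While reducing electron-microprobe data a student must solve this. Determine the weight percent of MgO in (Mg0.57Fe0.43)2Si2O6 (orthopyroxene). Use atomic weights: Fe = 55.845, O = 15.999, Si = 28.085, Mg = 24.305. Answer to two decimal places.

20.16 wt%

M((Mg0.57Fe0.43)2Si2O6) = 227.898 g/mol; M(MgO) = 40.304 g/mol.
Moles MgO per formula unit = 1.14 Mg ÷ 1 = 1.1400.
MgO fraction = (1.1400 × 40.304) / 227.898 = 45.947/227.898 = 0.2016.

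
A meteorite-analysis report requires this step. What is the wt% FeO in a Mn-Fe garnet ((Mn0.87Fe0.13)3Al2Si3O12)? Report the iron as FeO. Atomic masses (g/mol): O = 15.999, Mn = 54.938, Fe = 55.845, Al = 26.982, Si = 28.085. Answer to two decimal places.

5.66 wt%

Formula mass = 495.375 g/mol.
0.39 Fe → 0.3900 mol FeO per formula unit; M(FeO) = 71.844, so FeO mass = 28.019 g.
28.019/495.375 × 100 = 5.66 wt%.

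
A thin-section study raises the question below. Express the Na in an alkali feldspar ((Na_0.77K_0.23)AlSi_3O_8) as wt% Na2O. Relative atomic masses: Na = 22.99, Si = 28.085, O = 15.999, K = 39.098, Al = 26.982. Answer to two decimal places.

8.97 wt%

Molar mass of (Na_0.77K_0.23)AlSi_3O_8 = 0.77×22.99 + 0.23×39.098 + 1×26.982 + 3×28.085 + 8×15.999 = 265.924 g/mol.
Each formula unit contains 0.77 Na, equivalent to 0.77/2 = 0.3850 mol Na2O.
M(Na2O) = 2×22.99 + 1×15.999 = 61.979 g/mol.
Mass of Na2O per formula unit = 0.3850 × 61.979 = 23.862 g.
Na2O wt% = 23.862 / 265.924 × 100 = 8.97%.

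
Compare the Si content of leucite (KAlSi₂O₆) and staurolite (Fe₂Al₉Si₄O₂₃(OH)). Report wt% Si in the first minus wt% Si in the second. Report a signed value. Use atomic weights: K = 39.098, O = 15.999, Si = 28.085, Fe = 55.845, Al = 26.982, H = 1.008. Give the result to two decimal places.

Si in KAlSi₂O₆: molar mass 218.244 g/mol; 2×28.085 = 56.170 g → 25.74 wt%.
Si in Fe₂Al₉Si₄O₂₃(OH): molar mass 851.852 g/mol; 4×28.085 = 112.340 g → 13.19 wt%.
Difference = 25.74 − 13.19 = 12.55 percentage points.

12.55 percentage points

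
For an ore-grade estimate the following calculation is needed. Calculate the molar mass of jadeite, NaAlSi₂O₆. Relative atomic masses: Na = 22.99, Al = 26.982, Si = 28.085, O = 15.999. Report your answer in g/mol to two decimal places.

202.14 g/mol

M = 1*22.99 + 1*26.982 + 2*28.085 + 6*15.999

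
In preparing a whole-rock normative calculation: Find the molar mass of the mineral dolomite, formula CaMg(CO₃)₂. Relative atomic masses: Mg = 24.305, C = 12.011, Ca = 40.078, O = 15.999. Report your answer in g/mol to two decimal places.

184.40 g/mol

M = 1(40.078) + 1(24.305) + 2(12.011) + 6(15.999)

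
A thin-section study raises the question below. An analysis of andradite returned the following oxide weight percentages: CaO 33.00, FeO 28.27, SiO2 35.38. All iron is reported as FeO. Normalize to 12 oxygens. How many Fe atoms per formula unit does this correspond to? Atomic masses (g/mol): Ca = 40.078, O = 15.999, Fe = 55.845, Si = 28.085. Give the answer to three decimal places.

2.186 Fe apfu

CaO (M=56.077): mol = 0.58848; Ca = 0.58848, O = 0.58848.
FeO (M=71.844): mol = 0.39349; Fe = 0.39349, O = 0.39349.
SiO2 (M=60.083): mol = 0.58885; Si = 0.58885, O = 1.17770.
ΣO = 2.15967; factor = 12/ΣO = 5.55640.
Fe apfu = 0.39349 × 5.55640 = 2.186.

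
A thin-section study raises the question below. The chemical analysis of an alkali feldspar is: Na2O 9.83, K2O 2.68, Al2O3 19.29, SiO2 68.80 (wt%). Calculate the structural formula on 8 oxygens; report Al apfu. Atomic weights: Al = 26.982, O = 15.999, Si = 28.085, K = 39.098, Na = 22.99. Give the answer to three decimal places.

9.83 wt% Na2O ÷ 61.979 g/mol = 0.15860 mol, giving 0.31720 Na and 0.15860 O.
2.68 wt% K2O ÷ 94.195 g/mol = 0.02845 mol, giving 0.05690 K and 0.02845 O.
19.29 wt% Al2O3 ÷ 101.961 g/mol = 0.18919 mol, giving 0.37838 Al and 0.56757 O.
68.80 wt% SiO2 ÷ 60.083 g/mol = 1.14508 mol, giving 1.14508 Si and 2.29016 O.
Oxygen sums to 3.04478; scaling by 8/3.04478 = 2.62745 puts the formula on 8 O.
Al: 0.37838 × 2.62745 = 0.994 atoms per formula unit.

0.994 Al apfu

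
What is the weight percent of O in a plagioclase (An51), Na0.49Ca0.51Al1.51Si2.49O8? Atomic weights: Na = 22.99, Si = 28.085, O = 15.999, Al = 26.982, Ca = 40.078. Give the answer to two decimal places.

Molar mass of Na0.49Ca0.51Al1.51Si2.49O8: 0.49*22.99 + 0.51*40.078 + 1.51*26.982 + 2.49*28.085 + 8*15.999 = 270.371 g/mol.
Mass of O per formula unit: 8 × 15.999 = 127.992 g.
Weight fraction O = 127.992 / 270.371 = 0.4734.

47.34 wt%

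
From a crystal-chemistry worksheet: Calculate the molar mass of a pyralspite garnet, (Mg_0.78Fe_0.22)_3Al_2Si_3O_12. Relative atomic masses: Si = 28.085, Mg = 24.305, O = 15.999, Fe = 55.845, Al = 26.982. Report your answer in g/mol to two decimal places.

The formula mass is the sum 2.34*24.305 + 0.66*55.845 + 2*26.982 + 3*28.085 + 12*15.999.

423.94 g/mol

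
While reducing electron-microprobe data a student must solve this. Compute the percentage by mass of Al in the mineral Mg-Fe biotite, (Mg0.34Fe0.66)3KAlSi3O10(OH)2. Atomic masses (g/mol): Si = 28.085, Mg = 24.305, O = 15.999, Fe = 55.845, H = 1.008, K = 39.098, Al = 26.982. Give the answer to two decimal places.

5.62 wt%

Molar mass of (Mg0.34Fe0.66)3KAlSi3O10(OH)2: 1.02·24.305 + 1.98·55.845 + 1·39.098 + 1·26.982 + 3·28.085 + 12·15.999 + 2·1.008 = 479.703 g/mol.
Mass of Al per formula unit: 1 × 26.982 = 26.982 g.
Weight fraction Al = 26.982 / 479.703 = 0.0562.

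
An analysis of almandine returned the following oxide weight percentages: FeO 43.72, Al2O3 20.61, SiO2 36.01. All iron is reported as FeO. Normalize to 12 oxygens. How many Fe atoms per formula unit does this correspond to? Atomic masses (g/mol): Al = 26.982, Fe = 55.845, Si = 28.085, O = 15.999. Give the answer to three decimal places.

3.026 Fe apfu

43.72 wt% FeO ÷ 71.844 g/mol = 0.60854 mol, giving 0.60854 Fe and 0.60854 O.
20.61 wt% Al2O3 ÷ 101.961 g/mol = 0.20214 mol, giving 0.40428 Al and 0.60642 O.
36.01 wt% SiO2 ÷ 60.083 g/mol = 0.59934 mol, giving 0.59934 Si and 1.19868 O.
Oxygen sums to 2.41364; scaling by 12/2.41364 = 4.97174 puts the formula on 12 O.
Fe: 0.60854 × 4.97174 = 3.026 atoms per formula unit.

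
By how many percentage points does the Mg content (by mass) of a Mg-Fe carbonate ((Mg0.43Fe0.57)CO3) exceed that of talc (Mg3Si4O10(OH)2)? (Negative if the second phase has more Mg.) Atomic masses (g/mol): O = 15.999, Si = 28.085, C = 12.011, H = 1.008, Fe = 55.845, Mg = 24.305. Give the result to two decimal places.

-9.01 percentage points

M((Mg0.43Fe0.57)CO3) = 102.291 g/mol, so wt% Mg = 10.451/102.291 × 100 = 10.22%.
M(Mg3Si4O10(OH)2) = 379.259 g/mol, so wt% Mg = 72.915/379.259 × 100 = 19.23%.
10.22 − 19.23 = -9.01 pp.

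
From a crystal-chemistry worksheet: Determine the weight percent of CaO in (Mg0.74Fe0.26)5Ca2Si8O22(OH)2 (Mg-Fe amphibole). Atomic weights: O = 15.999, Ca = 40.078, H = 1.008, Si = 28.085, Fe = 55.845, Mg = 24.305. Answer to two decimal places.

Formula mass = 853.355 g/mol.
2 Ca → 2.0000 mol CaO per formula unit; M(CaO) = 56.077, so CaO mass = 112.154 g.
112.154/853.355 × 100 = 13.14 wt%.

13.14 wt%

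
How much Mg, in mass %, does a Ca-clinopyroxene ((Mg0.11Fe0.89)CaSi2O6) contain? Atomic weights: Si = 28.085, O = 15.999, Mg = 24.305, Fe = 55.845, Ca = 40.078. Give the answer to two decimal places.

1.09 mass %

Formula mass = 0.11·24.305 + 0.89·55.845 + 1·40.078 + 2·28.085 + 6·15.999 = 244.618 g/mol, of which 2.674 g is Mg.
So Mg makes up 2.674/244.618 = 0.0109 of the mass, i.e. 1.09%.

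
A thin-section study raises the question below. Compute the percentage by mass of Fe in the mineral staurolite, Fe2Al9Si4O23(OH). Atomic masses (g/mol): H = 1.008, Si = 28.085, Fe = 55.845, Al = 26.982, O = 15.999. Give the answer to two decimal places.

M(Fe2Al9Si4O23(OH)) = 851.852 g/mol.
Fe contributes 2 × 55.845 = 111.690 g per mole.
111.690/851.852 = 0.1311 → 13.11%.

13.11 mass %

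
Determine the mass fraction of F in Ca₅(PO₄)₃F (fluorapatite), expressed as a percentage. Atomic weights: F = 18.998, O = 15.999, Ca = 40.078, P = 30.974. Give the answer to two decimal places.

Formula mass = 5*40.078 + 3*30.974 + 12*15.999 + 1*18.998 = 504.298 g/mol, of which 18.998 g is F.
So F makes up 18.998/504.298 = 0.0377 of the mass, i.e. 3.77%.

3.77 wt%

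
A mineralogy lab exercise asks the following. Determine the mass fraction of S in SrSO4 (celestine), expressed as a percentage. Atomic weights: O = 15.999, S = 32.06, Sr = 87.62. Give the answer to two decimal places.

17.45 mass %

Formula mass = 1×87.62 + 1×32.06 + 4×15.999 = 183.676 g/mol, of which 32.060 g is S.
So S makes up 32.060/183.676 = 0.1745 of the mass, i.e. 17.45%.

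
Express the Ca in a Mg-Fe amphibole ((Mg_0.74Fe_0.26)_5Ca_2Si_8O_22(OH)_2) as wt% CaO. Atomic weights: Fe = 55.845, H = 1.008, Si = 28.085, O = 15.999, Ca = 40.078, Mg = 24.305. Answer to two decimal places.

Formula mass = 853.355 g/mol.
2 Ca → 2.0000 mol CaO per formula unit; M(CaO) = 56.077, so CaO mass = 112.154 g.
112.154/853.355 × 100 = 13.14 wt%.

13.14 wt%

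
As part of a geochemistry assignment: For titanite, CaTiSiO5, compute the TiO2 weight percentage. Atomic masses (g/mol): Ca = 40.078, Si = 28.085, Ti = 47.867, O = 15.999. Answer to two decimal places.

40.74 wt%

M(CaTiSiO5) = 196.025 g/mol; M(TiO2) = 79.865 g/mol.
Moles TiO2 per formula unit = 1 Ti ÷ 1 = 1.0000.
TiO2 fraction = (1.0000 × 79.865) / 196.025 = 79.865/196.025 = 0.4074.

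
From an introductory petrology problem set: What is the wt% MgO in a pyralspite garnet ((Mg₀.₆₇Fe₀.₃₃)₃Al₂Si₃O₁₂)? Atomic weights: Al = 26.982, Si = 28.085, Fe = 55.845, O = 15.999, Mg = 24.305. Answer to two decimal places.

Formula mass = 434.347 g/mol.
2.01 Mg → 2.0100 mol MgO per formula unit; M(MgO) = 40.304, so MgO mass = 81.011 g.
81.011/434.347 × 100 = 18.65 wt%.

18.65 wt%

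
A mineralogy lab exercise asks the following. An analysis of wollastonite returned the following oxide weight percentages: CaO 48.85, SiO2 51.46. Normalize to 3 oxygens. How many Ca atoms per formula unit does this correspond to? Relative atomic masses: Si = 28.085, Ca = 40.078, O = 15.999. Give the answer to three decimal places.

1.011 Ca apfu

CaO: 48.85/56.077 = 0.87112 mol → 0.87112 mol Ca, 0.87112 mol O.
SiO2: 51.46/60.083 = 0.85648 mol → 0.85648 mol Si, 1.71296 mol O.
Total oxygen = 2.58408 mol. Normalization factor = 3/2.58408 = 1.16095.
Ca per 3 O = 0.87112 × 1.16095 = 1.011.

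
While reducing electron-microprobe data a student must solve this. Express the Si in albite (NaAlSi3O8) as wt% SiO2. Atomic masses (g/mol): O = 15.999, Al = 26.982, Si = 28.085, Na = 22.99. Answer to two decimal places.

Molar mass of NaAlSi3O8 = 1*22.99 + 1*26.982 + 3*28.085 + 8*15.999 = 262.219 g/mol.
Each formula unit contains 3 Si, equivalent to 3/1 = 3.0000 mol SiO2.
M(SiO2) = 1×28.085 + 2×15.999 = 60.083 g/mol.
Mass of SiO2 per formula unit = 3.0000 × 60.083 = 180.249 g.
SiO2 wt% = 180.249 / 262.219 × 100 = 68.74%.

68.74 wt%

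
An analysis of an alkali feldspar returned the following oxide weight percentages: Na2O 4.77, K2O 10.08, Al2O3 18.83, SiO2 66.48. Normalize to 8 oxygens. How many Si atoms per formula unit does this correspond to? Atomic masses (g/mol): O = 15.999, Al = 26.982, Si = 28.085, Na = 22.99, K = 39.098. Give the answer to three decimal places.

Na2O (M=61.979): mol = 0.07696; Na = 0.15392, O = 0.07696.
K2O (M=94.195): mol = 0.10701; K = 0.21402, O = 0.10701.
Al2O3 (M=101.961): mol = 0.18468; Al = 0.36936, O = 0.55404.
SiO2 (M=60.083): mol = 1.10647; Si = 1.10647, O = 2.21294.
ΣO = 2.95095; factor = 8/ΣO = 2.71099.
Si apfu = 1.10647 × 2.71099 = 3.000.

3.000 Si apfu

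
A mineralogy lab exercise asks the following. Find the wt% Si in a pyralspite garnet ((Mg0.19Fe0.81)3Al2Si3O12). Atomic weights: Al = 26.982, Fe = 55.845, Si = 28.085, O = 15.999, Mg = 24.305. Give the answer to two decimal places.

Molar mass of (Mg0.19Fe0.81)3Al2Si3O12: 0.57·24.305 + 2.43·55.845 + 2·26.982 + 3·28.085 + 12·15.999 = 479.764 g/mol.
Mass of Si per formula unit: 3 × 28.085 = 84.255 g.
Weight fraction Si = 84.255 / 479.764 = 0.1756.

17.56 wt%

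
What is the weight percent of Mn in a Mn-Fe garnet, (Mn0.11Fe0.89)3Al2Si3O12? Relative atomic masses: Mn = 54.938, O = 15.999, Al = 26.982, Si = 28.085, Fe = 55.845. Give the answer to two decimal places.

3.64 wt%

M((Mn0.11Fe0.89)3Al2Si3O12) = 497.443 g/mol.
Mn contributes 0.33 × 54.938 = 18.130 g per mole.
18.130/497.443 = 0.0364 → 3.64%.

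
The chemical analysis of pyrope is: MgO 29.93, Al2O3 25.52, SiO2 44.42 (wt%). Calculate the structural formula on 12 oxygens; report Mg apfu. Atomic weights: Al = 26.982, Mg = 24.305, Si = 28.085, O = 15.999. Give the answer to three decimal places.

29.93 wt% MgO ÷ 40.304 g/mol = 0.74261 mol, giving 0.74261 Mg and 0.74261 O.
25.52 wt% Al2O3 ÷ 101.961 g/mol = 0.25029 mol, giving 0.50058 Al and 0.75087 O.
44.42 wt% SiO2 ÷ 60.083 g/mol = 0.73931 mol, giving 0.73931 Si and 1.47862 O.
Oxygen sums to 2.97210; scaling by 12/2.97210 = 4.03755 puts the formula on 12 O.
Mg: 0.74261 × 4.03755 = 2.998 atoms per formula unit.

2.998 Mg apfu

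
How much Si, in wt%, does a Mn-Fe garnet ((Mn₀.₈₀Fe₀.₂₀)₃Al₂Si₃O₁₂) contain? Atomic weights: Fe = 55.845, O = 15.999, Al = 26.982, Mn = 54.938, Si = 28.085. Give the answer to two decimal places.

Molar mass of (Mn₀.₈₀Fe₀.₂₀)₃Al₂Si₃O₁₂: 2.40×54.938 + 0.60×55.845 + 2×26.982 + 3×28.085 + 12×15.999 = 495.565 g/mol.
Mass of Si per formula unit: 3 × 28.085 = 84.255 g.
Weight fraction Si = 84.255 / 495.565 = 0.1700.

17.00 wt%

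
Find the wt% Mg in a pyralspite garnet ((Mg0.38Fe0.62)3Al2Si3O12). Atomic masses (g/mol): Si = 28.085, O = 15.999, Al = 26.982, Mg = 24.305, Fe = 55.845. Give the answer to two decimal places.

M((Mg0.38Fe0.62)3Al2Si3O12) = 461.786 g/mol.
Mg contributes 1.14 × 24.305 = 27.708 g per mole.
27.708/461.786 = 0.0600 → 6.00%.

6.00 wt%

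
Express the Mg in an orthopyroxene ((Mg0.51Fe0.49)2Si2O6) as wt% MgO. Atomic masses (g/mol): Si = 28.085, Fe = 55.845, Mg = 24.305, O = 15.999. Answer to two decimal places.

Molar mass of (Mg0.51Fe0.49)2Si2O6 = 1.02*24.305 + 0.98*55.845 + 2*28.085 + 6*15.999 = 231.683 g/mol.
Each formula unit contains 1.02 Mg, equivalent to 1.02/1 = 1.0200 mol MgO.
M(MgO) = 1×24.305 + 1×15.999 = 40.304 g/mol.
Mass of MgO per formula unit = 1.0200 × 40.304 = 41.110 g.
MgO wt% = 41.110 / 231.683 × 100 = 17.74%.

17.74 wt%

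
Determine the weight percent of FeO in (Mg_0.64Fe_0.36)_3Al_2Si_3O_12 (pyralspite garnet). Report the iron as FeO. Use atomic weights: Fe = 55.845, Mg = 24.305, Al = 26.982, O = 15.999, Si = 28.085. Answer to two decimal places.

17.75 wt%

M((Mg_0.64Fe_0.36)_3Al_2Si_3O_12) = 437.185 g/mol; M(FeO) = 71.844 g/mol.
Moles FeO per formula unit = 1.08 Fe ÷ 1 = 1.0800.
FeO fraction = (1.0800 × 71.844) / 437.185 = 77.592/437.185 = 0.1775.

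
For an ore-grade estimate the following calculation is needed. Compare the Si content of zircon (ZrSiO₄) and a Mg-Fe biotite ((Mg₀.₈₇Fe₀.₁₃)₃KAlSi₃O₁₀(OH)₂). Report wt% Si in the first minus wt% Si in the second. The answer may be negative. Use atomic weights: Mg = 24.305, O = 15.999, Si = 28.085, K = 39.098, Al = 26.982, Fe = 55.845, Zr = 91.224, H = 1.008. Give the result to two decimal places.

First mineral: 28.085 g Si in 183.305 g formula = 15.32 wt% Si.
Second mineral: 84.255 g Si in 429.555 g formula = 19.61 wt% Si.
15.32% − 19.61% gives a difference of -4.29 percentage points.

-4.29 percentage points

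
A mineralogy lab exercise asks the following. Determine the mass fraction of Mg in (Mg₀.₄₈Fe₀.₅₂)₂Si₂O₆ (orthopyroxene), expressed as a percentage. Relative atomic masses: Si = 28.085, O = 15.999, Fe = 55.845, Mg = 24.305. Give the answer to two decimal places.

9.99 weight percent

Molar mass of (Mg₀.₄₈Fe₀.₅₂)₂Si₂O₆: 0.96×24.305 + 1.04×55.845 + 2×28.085 + 6×15.999 = 233.576 g/mol.
Mass of Mg per formula unit: 0.96 × 24.305 = 23.333 g.
Weight fraction Mg = 23.333 / 233.576 = 0.0999.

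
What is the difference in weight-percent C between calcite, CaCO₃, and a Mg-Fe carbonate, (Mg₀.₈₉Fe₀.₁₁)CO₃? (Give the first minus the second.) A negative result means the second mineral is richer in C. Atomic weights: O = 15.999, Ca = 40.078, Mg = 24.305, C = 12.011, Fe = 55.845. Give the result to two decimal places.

-1.68 percentage points

First mineral: 12.011 g C in 100.086 g formula = 12.00 wt% C.
Second mineral: 12.011 g C in 87.782 g formula = 13.68 wt% C.
12.00% − 13.68% gives a difference of -1.68 percentage points.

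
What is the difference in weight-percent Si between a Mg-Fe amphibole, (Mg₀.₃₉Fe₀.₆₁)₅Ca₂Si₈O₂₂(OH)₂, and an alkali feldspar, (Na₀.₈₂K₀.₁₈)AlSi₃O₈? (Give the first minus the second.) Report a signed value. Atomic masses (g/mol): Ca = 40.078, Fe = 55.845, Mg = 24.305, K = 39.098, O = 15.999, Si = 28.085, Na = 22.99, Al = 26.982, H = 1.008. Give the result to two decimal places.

-7.05 percentage points

First mineral: 224.680 g Si in 908.550 g formula = 24.73 wt% Si.
Second mineral: 84.255 g Si in 265.118 g formula = 31.78 wt% Si.
24.73% − 31.78% gives a difference of -7.05 percentage points.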